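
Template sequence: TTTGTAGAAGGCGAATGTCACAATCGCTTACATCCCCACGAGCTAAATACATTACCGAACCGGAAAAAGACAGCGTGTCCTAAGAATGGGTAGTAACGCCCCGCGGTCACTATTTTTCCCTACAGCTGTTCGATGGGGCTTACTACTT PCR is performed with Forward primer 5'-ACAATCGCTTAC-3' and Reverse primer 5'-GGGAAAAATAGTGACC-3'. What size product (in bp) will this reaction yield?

101 bp

The forward primer matches the template at positions 20–31.
Reverse complement of the reverse primer: GGTCACTATTTTTCCC. This occurs on the top strand at positions 105–120.
The product runs from position 20 to position 120, so its length is 120 − 20 + 1 = 101 bp.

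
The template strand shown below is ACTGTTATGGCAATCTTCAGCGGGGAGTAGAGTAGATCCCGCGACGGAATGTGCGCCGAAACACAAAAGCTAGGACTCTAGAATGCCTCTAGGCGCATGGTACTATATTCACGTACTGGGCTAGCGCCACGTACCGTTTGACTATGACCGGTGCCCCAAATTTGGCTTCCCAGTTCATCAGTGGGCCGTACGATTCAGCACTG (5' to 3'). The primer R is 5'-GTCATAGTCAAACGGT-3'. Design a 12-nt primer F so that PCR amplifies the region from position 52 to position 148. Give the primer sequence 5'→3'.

5'-TGCGCCGAAACA-3'

The reverse primer's reverse complement ACCGTTTGACTATGAC matches the template at positions 133–148; the product starts at position 52.
The forward primer is identical to the top strand over positions 52–63: TGCGCCGAAACA.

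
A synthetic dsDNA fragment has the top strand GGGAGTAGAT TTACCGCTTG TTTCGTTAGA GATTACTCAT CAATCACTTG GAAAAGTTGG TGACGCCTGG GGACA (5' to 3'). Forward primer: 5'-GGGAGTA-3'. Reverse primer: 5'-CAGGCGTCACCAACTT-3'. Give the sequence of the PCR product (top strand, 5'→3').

The forward primer matches the template at positions 1–7.
Taking the reverse complement of CAGGCGTCACCAACTT gives AAGTTGGTGACGCCTG, found at positions 54–69 on the template; the primer anneals here to the top strand with its 3' end pointing upstream.
The product is the template from position 1 through 69 (69 bp).

5'-GGGAGTAGATTTACCGCTTGTTTCGTTAGAGATTACTCATCAATCACTTGGAAAAGTTGGTGACGCCTG-3'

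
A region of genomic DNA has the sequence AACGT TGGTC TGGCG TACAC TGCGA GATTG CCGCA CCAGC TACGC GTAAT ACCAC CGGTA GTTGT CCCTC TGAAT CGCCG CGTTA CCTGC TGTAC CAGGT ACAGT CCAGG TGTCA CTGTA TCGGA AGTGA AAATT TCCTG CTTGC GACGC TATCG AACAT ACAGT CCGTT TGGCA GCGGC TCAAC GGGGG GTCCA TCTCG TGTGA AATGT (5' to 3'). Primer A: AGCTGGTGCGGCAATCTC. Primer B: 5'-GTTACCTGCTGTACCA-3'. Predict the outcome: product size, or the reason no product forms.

No product — the primers' 3' ends point away from each other.

Primer A (AGCTGGTGCGGCAATCTC) has reverse complement GAGATTGCCGCACCAGCT, which matches the top strand at positions 24–41; primer A anneals to the top strand there with its 3' end pointing upstream toward position 24.
Primer B (GTTACCTGCTGTACCA) matches the top strand directly at positions 82–97; it anneals to the bottom strand with its 3' end pointing downstream toward position 97.
The 3' ends diverge (primer A extends toward position 1, primer B toward position 210), so the primers never converge on a shared product.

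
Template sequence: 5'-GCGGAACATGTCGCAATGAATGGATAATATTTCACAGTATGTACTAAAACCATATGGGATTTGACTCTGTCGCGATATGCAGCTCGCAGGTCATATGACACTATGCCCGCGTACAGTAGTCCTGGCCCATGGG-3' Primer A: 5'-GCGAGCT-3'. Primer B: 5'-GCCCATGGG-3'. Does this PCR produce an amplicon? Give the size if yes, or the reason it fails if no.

No product — the primers' 3' ends point away from each other.

Primer A (GCGAGCT) has reverse complement AGCTCGC, which matches the top strand at positions 81–87; primer A anneals to the top strand there with its 3' end pointing upstream toward position 81.
Primer B (GCCCATGGG) matches the top strand directly at positions 125–133; it anneals to the bottom strand with its 3' end pointing downstream toward position 133.
The 3' ends diverge (primer A extends toward position 1, primer B toward position 133), so the primers never converge on a shared product.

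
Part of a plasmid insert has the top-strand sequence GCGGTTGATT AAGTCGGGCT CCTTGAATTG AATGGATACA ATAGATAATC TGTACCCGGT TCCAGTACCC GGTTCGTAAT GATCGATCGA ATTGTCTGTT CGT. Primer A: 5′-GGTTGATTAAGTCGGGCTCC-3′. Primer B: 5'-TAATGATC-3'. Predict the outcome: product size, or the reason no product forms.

No product — both primers anneal to the same strand and extend in the same direction.

Primer A (GGTTGATTAAGTCGGGCTCC) matches the top strand at positions 3–22 (3' end points downstream).
Primer B (TAATGATC) also matches the top strand directly, at positions 77–84 — its reverse complement GATCATTA is not present.
Both primers anneal to the bottom strand with 3' ends pointing the same way, so neither can prime synthesis back toward the other.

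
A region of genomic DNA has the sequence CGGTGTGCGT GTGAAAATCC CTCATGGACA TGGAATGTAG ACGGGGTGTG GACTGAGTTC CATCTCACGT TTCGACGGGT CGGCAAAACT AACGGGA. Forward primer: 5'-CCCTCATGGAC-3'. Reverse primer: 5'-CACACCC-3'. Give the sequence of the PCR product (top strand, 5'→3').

The forward primer matches the template at positions 19–29.
Taking the reverse complement of CACACCC gives GGGTGTG, found at positions 44–50 on the template; the primer anneals here to the top strand with its 3' end pointing upstream.
The product is the template from position 19 through 50 (32 bp).

5'-CCCTCATGGACATGGAATGTAGACGGGGTGTG-3'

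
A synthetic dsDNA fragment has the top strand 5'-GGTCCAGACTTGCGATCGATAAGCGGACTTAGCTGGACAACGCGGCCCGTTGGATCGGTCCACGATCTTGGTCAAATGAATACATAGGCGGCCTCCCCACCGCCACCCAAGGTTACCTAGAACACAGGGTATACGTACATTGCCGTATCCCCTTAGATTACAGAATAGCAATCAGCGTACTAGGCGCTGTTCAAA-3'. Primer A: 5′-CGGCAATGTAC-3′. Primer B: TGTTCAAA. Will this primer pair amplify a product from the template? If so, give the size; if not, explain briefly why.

Primer A (CGGCAATGTAC) has reverse complement GTACATTGCCG, which matches the top strand at positions 135–145; primer A anneals to the top strand there with its 3' end pointing upstream toward position 135.
Primer B (TGTTCAAA) matches the top strand directly at positions 188–195; it anneals to the bottom strand with its 3' end pointing downstream toward position 195.
The 3' ends diverge (primer A extends toward position 1, primer B toward position 195), so the primers never converge on a shared product.

No product — the primers' 3' ends point away from each other.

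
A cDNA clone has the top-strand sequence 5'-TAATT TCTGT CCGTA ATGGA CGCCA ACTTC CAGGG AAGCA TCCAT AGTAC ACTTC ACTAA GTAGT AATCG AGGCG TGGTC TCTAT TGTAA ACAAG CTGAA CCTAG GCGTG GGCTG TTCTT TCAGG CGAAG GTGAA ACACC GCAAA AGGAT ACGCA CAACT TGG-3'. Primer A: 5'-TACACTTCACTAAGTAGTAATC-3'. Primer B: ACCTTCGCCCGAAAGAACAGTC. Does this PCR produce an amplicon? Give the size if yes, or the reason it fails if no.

Primer B (ACCTTCGCCCGAAAGAACAGTC) does not match the top strand, and its reverse complement GACTGTTCTTTCGGGCGAAGGT does not match either.
With no annealing site for primer B, no amplification occurs.

No product — primer B has no binding site in the template.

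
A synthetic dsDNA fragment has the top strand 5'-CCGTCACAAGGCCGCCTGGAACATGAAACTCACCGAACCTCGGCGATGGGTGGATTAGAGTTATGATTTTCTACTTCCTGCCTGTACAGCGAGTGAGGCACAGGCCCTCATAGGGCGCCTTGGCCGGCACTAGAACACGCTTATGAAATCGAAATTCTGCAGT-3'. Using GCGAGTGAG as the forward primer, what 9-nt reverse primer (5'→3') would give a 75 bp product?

5'-ACTGCAGAA-3'

The forward primer binds at positions 89–97, so a 75 bp product ends at position 89 + 75 − 1 = 163.
The reverse primer anneals to the top strand over positions 155–163, i.e. to TTCTGCAGT.
Its sequence written 5'→3' is the reverse complement: ACTGCAGAA.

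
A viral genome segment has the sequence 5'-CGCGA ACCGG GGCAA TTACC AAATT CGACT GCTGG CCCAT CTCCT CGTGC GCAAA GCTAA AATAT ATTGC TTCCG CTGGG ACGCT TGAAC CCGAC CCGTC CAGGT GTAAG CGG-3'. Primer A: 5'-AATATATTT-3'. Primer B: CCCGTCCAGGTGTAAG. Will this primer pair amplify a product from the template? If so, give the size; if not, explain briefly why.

Primer A (AATATATTT) has reverse complement AAATATATT, which matches the top strand at positions 60–68; primer A anneals to the top strand there with its 3' end pointing upstream toward position 60.
Primer B (CCCGTCCAGGTGTAAG) matches the top strand directly at positions 95–110; it anneals to the bottom strand with its 3' end pointing downstream toward position 110.
The 3' ends diverge (primer A extends toward position 1, primer B toward position 113), so the primers never converge on a shared product.

No product — the primers' 3' ends point away from each other.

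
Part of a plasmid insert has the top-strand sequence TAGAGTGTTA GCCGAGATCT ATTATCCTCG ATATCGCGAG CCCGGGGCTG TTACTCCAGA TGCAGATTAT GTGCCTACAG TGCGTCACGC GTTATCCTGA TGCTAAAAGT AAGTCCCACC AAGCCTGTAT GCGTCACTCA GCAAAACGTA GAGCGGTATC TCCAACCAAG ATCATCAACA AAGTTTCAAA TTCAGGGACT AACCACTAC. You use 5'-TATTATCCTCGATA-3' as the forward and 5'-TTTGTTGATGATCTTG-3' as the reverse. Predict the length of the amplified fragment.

163 bp

The forward primer matches the template at positions 20–33.
The reverse primer's reverse complement is CAAGATCATCAACAAA, which matches the template at positions 167–182.
The product runs from position 20 to position 182, so its length is 182 − 20 + 1 = 163 bp.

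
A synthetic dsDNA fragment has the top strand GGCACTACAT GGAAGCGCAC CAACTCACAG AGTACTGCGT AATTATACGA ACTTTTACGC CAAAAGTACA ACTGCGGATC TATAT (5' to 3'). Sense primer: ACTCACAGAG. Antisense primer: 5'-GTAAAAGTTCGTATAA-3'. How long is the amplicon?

The forward primer matches the template at positions 23–32.
Taking the reverse complement of GTAAAAGTTCGTATAA gives TTATACGAACTTTTAC, found at positions 43–58 on the template; the primer anneals here to the top strand with its 3' end pointing upstream.
The product runs from position 23 to position 58, so its length is 58 − 23 + 1 = 36 bp.

36 bp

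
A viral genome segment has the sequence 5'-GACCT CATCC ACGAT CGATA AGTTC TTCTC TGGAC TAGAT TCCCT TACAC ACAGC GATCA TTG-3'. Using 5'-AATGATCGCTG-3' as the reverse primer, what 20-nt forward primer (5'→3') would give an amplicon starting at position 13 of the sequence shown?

The reverse primer's reverse complement CAGCGATCATT matches the template at positions 52–62; the product starts at position 13.
The forward primer is identical to the top strand over positions 13–32: GATCGATAAGTTCTTCTCTG.

5'-GATCGATAAGTTCTTCTCTG-3'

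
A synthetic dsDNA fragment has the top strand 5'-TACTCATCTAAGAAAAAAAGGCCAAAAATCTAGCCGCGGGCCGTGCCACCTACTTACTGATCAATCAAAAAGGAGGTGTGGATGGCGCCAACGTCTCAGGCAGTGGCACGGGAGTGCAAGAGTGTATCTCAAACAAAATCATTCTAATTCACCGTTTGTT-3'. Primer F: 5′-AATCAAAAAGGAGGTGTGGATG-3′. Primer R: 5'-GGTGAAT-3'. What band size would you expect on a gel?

The forward primer matches the template at positions 63–84.
Taking the reverse complement of GGTGAAT gives ATTCACC, found at positions 147–153 on the template; the primer anneals here to the top strand with its 3' end pointing upstream.
Product length = (reverse-primer end) − (forward-primer start) + 1 = 153 − 63 + 1 = 91 bp.

91 bp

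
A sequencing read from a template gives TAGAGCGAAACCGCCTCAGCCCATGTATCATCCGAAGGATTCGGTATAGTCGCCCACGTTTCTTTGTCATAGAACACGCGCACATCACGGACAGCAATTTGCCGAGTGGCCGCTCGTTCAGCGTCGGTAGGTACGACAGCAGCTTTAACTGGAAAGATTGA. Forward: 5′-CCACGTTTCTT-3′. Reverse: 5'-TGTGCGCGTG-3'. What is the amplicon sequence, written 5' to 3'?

5'-CCACGTTTCTTTGTCATAGAACACGCGCACA-3'

Scanning the template, CCACGTTTCTT occurs at positions 54–64; this primer anneals to the bottom strand there with its 3' end pointing downstream.
The reverse primer's reverse complement is CACGCGCACA, which matches the template at positions 75–84.
The product is the template from position 54 through 84 (31 bp).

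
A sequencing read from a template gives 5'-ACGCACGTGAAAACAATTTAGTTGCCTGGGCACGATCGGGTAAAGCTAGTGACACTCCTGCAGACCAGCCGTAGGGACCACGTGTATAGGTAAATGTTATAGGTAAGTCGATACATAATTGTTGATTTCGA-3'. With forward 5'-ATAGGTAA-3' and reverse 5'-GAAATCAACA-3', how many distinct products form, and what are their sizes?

The forward primer ATAGGTAA matches the top strand at positions 86–93, 99–106.
The reverse primer's reverse complement is TGTTGATTTC, matching at positions 120–129.
Each forward site pairs with the reverse site to give a product ending at position 129: sizes 44, 31 bp.

Two products: 44 bp, 31 bp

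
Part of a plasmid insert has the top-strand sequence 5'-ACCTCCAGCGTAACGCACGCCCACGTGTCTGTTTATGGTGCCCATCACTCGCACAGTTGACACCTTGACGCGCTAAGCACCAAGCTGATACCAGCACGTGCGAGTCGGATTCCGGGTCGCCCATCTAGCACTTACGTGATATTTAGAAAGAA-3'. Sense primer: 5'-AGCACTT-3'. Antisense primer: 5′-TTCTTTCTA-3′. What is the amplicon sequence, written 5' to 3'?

Scanning the template, AGCACTT occurs at positions 127–133; this primer anneals to the bottom strand there with its 3' end pointing downstream.
The reverse primer's reverse complement is TAGAAAGAA, which matches the template at positions 144–152.
The product is the template from position 127 through 152 (26 bp).

5'-AGCACTTACGTGATATTTAGAAAGAA-3'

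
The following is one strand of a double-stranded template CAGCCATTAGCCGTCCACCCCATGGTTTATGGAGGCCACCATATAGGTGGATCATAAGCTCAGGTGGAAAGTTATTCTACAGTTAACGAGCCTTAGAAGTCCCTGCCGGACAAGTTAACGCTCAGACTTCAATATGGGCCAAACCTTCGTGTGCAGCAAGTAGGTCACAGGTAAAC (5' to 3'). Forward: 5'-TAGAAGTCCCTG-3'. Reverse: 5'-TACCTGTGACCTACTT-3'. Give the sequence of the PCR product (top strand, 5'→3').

Scanning the template, TAGAAGTCCCTG occurs at positions 94–105; this primer anneals to the bottom strand there with its 3' end pointing downstream.
The reverse primer's reverse complement is AAGTAGGTCACAGGTA, which matches the template at positions 158–173.
The product is the template from position 94 through 173 (80 bp).

5'-TAGAAGTCCCTGCCGGACAAGTTAACGCTCAGACTTCAATATGGGCCAAACCTTCGTGTGCAGCAAGTAGGTCACAGGTA-3'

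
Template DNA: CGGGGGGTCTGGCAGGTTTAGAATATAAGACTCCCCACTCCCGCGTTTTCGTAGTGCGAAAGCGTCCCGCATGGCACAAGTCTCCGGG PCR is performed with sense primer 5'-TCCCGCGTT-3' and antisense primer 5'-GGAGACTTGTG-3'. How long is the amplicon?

Forward primer TCCCGCGTT is found on the top strand at positions 39–47.
Taking the reverse complement of GGAGACTTGTG gives CACAAGTCTCC, found at positions 75–85 on the template; the primer anneals here to the top strand with its 3' end pointing upstream.
Amplicon spans positions 39–85: 47 bp.

47 bp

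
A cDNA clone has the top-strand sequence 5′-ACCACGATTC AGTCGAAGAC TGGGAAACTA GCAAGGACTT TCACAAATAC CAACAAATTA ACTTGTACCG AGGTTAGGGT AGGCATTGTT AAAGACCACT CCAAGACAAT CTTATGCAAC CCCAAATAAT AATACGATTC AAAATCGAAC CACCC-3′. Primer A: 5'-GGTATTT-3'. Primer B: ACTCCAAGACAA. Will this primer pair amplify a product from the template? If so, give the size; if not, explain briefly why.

No product — the primers' 3' ends point away from each other.

Primer A (GGTATTT) has reverse complement AAATACC, which matches the top strand at positions 45–51; primer A anneals to the top strand there with its 3' end pointing upstream toward position 45.
Primer B (ACTCCAAGACAA) matches the top strand directly at positions 98–109; it anneals to the bottom strand with its 3' end pointing downstream toward position 109.
The 3' ends diverge (primer A extends toward position 1, primer B toward position 155), so the primers never converge on a shared product.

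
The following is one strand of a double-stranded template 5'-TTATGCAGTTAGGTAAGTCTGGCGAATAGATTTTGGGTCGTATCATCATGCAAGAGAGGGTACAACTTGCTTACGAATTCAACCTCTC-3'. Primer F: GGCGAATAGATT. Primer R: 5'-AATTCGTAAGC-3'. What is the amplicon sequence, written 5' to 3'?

5'-GGCGAATAGATTTTGGGTCGTATCATCATGCAAGAGAGGGTACAACTTGCTTACGAATT-3'

The forward primer matches the template at positions 21–32.
Reverse complement of the reverse primer: GCTTACGAATT. This occurs on the top strand at positions 69–79.
The product is the template from position 21 through 79 (59 bp).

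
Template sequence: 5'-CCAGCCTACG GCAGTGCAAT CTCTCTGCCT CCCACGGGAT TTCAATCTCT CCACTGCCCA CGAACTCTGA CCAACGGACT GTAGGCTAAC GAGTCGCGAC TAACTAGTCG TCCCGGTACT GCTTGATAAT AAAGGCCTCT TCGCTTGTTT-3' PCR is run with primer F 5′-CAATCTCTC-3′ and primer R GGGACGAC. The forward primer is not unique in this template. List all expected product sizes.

98 bp, 72 bp

The forward primer CAATCTCTC matches the top strand at positions 17–25, 43–51.
The reverse primer's reverse complement is GTCGTCCC, matching at positions 107–114.
Each forward site pairs with the reverse site to give a product ending at position 114: sizes 98, 72 bp.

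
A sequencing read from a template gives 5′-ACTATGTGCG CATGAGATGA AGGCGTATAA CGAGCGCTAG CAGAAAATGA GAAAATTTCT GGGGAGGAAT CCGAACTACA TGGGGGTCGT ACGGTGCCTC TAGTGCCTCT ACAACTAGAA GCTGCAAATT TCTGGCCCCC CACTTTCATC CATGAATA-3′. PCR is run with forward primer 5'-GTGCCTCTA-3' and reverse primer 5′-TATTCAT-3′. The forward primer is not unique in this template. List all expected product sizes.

65 bp, 56 bp

The forward primer GTGCCTCTA matches the top strand at positions 94–102, 103–111.
The reverse primer's reverse complement is ATGAATA, matching at positions 152–158.
Each forward site pairs with the reverse site to give a product ending at position 158: sizes 65, 56 bp.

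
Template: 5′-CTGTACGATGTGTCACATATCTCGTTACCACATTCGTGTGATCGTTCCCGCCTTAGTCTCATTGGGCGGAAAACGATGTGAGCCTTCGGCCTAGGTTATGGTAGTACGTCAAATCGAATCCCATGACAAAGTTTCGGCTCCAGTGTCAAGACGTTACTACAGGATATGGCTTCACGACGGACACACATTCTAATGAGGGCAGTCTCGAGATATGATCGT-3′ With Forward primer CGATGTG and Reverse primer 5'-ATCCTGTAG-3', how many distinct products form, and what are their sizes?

The forward primer CGATGTG matches the top strand at positions 6–12, 74–80.
The reverse primer's reverse complement is CTACAGGAT, matching at positions 157–165.
Each forward site pairs with the reverse site to give a product ending at position 165: sizes 160, 92 bp.

Two products: 160 bp, 92 bp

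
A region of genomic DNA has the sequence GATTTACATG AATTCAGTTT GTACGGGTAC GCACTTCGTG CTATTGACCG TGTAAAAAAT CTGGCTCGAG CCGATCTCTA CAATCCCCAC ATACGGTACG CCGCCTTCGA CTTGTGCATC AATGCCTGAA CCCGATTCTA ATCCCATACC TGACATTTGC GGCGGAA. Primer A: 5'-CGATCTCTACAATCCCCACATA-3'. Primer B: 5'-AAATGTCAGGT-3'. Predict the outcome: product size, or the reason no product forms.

Primer A (CGATCTCTACAATCCCCACATA) matches the top strand at positions 72–93; it acts as a forward primer.
Primer B's reverse complement is ACCTGACATTT, matching the top strand at positions 148–158; it acts as a reverse primer.
The 3' ends face each other across positions 72–158, giving an 87 bp product.

Yes — an 87 bp product.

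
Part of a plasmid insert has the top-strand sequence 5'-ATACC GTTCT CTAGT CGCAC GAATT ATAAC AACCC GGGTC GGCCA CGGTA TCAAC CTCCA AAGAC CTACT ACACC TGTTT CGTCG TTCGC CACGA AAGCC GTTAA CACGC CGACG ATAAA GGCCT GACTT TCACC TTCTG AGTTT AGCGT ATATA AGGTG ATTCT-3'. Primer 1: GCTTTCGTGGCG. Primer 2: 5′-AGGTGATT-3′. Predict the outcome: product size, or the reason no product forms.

No product — the primers' 3' ends point away from each other.

Primer 1 (GCTTTCGTGGCG) has reverse complement CGCCACGAAAGC, which matches the top strand at positions 88–99; primer 1 anneals to the top strand there with its 3' end pointing upstream toward position 88.
Primer 2 (AGGTGATT) matches the top strand directly at positions 156–163; it anneals to the bottom strand with its 3' end pointing downstream toward position 163.
The 3' ends diverge (primer 1 extends toward position 1, primer 2 toward position 165), so the primers never converge on a shared product.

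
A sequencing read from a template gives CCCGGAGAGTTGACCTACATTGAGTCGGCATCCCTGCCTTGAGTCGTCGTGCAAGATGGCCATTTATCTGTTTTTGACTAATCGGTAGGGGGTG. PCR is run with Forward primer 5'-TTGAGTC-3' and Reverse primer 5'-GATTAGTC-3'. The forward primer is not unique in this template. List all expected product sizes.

64 bp, 45 bp

The forward primer TTGAGTC matches the top strand at positions 20–26, 39–45.
The reverse primer's reverse complement is GACTAATC, matching at positions 76–83.
Each forward site pairs with the reverse site to give a product ending at position 83: sizes 64, 45 bp.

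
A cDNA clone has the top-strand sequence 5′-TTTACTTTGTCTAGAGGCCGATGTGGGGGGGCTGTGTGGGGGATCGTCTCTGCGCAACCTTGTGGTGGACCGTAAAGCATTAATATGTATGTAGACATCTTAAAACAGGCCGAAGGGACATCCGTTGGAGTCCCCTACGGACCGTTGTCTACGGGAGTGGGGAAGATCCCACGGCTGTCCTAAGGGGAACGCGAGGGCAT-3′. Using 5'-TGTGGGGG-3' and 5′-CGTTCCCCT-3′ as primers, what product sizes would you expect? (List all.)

170 bp, 157 bp

The forward primer TGTGGGGG matches the top strand at positions 22–29, 35–42.
The reverse primer's reverse complement is AGGGGAACG, matching at positions 183–191.
Each forward site pairs with the reverse site to give a product ending at position 191: sizes 170, 157 bp.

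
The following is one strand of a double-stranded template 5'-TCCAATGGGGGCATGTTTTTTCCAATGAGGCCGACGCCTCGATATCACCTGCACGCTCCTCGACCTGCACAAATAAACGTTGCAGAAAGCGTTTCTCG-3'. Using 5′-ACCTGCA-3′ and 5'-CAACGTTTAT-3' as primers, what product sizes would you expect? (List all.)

The forward primer ACCTGCA matches the top strand at positions 47–53, 63–69.
The reverse primer's reverse complement is ATAAACGTTG, matching at positions 73–82.
Each forward site pairs with the reverse site to give a product ending at position 82: sizes 36, 20 bp.

36 bp, 20 bp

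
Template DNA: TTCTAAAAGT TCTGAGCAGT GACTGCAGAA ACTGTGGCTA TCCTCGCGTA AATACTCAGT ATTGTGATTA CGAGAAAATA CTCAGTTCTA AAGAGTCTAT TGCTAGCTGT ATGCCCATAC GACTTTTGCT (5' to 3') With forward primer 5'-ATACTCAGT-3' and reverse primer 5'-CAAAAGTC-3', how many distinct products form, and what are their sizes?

The forward primer ATACTCAGT matches the top strand at positions 52–60, 78–86.
The reverse primer's reverse complement is GACTTTTG, matching at positions 121–128.
Each forward site pairs with the reverse site to give a product ending at position 128: sizes 77, 51 bp.

Two products: 77 bp, 51 bp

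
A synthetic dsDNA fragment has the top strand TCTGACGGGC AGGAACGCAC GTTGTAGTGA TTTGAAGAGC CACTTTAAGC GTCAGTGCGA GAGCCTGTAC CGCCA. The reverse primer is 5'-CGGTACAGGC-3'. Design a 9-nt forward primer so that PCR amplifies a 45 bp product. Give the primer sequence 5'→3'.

The reverse primer's reverse complement GCCTGTACCG matches the template at positions 63–72, so the product ends at position 72.
A 45 bp product then starts at position 72 − 45 + 1 = 28.
The forward primer is identical to the top strand there: TGATTTGAA.

5'-TGATTTGAA-3'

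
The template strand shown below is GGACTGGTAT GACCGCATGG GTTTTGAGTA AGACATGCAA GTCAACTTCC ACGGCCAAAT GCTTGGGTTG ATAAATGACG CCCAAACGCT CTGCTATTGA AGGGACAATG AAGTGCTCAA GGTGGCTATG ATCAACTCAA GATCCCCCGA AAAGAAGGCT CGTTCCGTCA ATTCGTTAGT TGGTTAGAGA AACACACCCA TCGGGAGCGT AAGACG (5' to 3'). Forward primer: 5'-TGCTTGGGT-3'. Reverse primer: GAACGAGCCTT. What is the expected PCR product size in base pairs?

The forward primer matches the template at positions 60–68.
The reverse primer's reverse complement is AAGGCTCGTTC, which matches the template at positions 155–165.
Amplicon spans positions 60–165: 106 bp.

106 bp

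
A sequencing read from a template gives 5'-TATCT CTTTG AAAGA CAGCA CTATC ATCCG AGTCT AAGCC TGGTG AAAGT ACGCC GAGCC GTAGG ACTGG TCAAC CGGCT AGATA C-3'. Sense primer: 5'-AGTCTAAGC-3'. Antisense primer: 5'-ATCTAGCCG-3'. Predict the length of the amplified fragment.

The forward primer matches the template at positions 31–39.
Taking the reverse complement of ATCTAGCCG gives CGGCTAGAT, found at positions 76–84 on the template; the primer anneals here to the top strand with its 3' end pointing upstream.
Amplicon spans positions 31–84: 54 bp.

54 bp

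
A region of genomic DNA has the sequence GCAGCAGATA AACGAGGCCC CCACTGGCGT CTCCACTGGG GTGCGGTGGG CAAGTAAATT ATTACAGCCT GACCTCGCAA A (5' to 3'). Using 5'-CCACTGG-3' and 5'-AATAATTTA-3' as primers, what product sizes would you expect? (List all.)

The forward primer CCACTGG matches the top strand at positions 21–27, 33–39.
The reverse primer's reverse complement is TAAATTATT, matching at positions 55–63.
Each forward site pairs with the reverse site to give a product ending at position 63: sizes 43, 31 bp.

43 bp, 31 bp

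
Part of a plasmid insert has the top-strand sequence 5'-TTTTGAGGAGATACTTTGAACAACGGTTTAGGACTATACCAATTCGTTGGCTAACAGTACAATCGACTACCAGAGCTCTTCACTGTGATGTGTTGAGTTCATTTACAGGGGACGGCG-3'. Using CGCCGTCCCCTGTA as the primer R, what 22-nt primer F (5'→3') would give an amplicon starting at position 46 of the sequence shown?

5'-GTTGGCTAACAGTACAATCGAC-3'

The reverse primer's reverse complement TACAGGGGACGGCG matches the template at positions 104–117; the product starts at position 46.
The forward primer is identical to the top strand over positions 46–67: GTTGGCTAACAGTACAATCGAC.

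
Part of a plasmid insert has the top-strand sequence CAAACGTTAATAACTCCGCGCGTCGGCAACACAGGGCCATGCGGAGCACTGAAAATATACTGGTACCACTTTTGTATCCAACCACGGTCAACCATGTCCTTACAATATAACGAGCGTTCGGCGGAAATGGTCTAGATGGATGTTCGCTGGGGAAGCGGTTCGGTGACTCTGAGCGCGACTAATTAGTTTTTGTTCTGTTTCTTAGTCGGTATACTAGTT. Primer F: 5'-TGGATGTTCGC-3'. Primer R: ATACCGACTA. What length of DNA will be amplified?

76 bp

The forward primer matches the template at positions 137–147.
Taking the reverse complement of ATACCGACTA gives TAGTCGGTAT, found at positions 203–212 on the template; the primer anneals here to the top strand with its 3' end pointing upstream.
The product runs from position 137 to position 212, so its length is 212 − 137 + 1 = 76 bp.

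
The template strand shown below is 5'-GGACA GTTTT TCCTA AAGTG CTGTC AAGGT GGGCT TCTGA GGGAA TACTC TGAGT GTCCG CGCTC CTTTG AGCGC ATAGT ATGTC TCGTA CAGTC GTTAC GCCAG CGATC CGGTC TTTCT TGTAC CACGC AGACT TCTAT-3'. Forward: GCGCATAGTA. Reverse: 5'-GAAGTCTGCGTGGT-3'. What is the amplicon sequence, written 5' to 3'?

5'-GCGCATAGTATGTCTCGTACAGTCGTTACGCCAGCGATCCGGTCTTTCTTGTACCACGCAGACTTC-3'

The forward primer matches the template at positions 72–81.
Taking the reverse complement of GAAGTCTGCGTGGT gives ACCACGCAGACTTC, found at positions 124–137 on the template; the primer anneals here to the top strand with its 3' end pointing upstream.
The product is the template from position 72 through 137 (66 bp).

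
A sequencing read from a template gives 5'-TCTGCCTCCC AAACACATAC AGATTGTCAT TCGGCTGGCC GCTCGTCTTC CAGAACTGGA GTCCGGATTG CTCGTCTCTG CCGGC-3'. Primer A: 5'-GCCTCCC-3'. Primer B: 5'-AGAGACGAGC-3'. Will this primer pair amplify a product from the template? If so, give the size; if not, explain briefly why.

Yes — a 76 bp product.

Primer A (GCCTCCC) matches the top strand at positions 4–10; it acts as a forward primer.
Primer B's reverse complement is GCTCGTCTCT, matching the top strand at positions 70–79; it acts as a reverse primer.
The 3' ends face each other across positions 4–79, giving a 76 bp product.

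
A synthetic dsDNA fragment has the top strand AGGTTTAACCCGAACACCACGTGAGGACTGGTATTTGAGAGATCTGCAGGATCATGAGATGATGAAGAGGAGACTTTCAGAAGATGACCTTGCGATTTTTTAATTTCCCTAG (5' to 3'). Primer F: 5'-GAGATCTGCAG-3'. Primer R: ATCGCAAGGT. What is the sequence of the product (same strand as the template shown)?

The forward primer matches the template at positions 39–49.
Taking the reverse complement of ATCGCAAGGT gives ACCTTGCGAT, found at positions 87–96 on the template; the primer anneals here to the top strand with its 3' end pointing upstream.
The product is the template from position 39 through 96 (58 bp).

5'-GAGATCTGCAGGATCATGAGATGATGAAGAGGAGACTTTCAGAAGATGACCTTGCGAT-3'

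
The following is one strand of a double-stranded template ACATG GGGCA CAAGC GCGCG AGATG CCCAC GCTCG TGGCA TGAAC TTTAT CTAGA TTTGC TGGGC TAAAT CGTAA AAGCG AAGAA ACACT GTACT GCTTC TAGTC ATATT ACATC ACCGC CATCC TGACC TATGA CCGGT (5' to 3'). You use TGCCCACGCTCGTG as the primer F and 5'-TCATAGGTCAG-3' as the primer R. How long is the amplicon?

Scanning the template, TGCCCACGCTCGTG occurs at positions 24–37; this primer anneals to the bottom strand there with its 3' end pointing downstream.
Reverse complement of the reverse primer: CTGACCTATGA. This occurs on the top strand at positions 125–135.
The product runs from position 24 to position 135, so its length is 135 − 24 + 1 = 112 bp.

112 bp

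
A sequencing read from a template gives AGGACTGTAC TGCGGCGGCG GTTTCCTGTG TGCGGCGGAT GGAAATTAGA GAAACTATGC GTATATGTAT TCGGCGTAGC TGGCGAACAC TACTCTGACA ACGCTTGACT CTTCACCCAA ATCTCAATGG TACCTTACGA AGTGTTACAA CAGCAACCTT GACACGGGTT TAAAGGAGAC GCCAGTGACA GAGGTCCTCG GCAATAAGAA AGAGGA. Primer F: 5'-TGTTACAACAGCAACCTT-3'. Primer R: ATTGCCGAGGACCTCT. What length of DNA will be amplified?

Scanning the template, TGTTACAACAGCAACCTT occurs at positions 143–160; this primer anneals to the bottom strand there with its 3' end pointing downstream.
Taking the reverse complement of ATTGCCGAGGACCTCT gives AGAGGTCCTCGGCAAT, found at positions 190–205 on the template; the primer anneals here to the top strand with its 3' end pointing upstream.
Amplicon spans positions 143–205: 63 bp.

63 bp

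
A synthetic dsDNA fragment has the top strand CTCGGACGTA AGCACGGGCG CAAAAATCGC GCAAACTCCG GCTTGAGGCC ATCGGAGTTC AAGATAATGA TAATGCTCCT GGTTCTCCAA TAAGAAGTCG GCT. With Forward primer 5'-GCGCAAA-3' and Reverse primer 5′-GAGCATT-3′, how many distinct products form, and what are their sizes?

Two products: 61 bp, 50 bp

The forward primer GCGCAAA matches the top strand at positions 18–24, 29–35.
The reverse primer's reverse complement is AATGCTC, matching at positions 72–78.
Each forward site pairs with the reverse site to give a product ending at position 78: sizes 61, 50 bp.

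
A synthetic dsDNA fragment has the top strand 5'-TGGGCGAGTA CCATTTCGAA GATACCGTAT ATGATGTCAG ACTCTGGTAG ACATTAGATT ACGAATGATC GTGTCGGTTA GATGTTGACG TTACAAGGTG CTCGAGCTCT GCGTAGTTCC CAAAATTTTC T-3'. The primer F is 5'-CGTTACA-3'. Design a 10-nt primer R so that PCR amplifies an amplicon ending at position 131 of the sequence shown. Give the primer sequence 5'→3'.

5'-AGAAAATTTT-3'

The forward primer binds at positions 89–95; the product's 3' end on the top strand is position 131.
The reverse primer anneals to the top strand over positions 122–131, i.e. to AAAATTTTCT.
Its sequence written 5'→3' is the reverse complement: AGAAAATTTT.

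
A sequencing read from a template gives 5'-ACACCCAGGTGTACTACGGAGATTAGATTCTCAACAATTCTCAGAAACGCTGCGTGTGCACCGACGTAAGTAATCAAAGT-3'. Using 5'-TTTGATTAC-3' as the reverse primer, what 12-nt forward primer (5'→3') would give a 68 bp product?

The reverse primer's reverse complement GTAATCAAA matches the template at positions 70–78, so the product ends at position 78.
A 68 bp product then starts at position 78 − 68 + 1 = 11.
The forward primer is identical to the top strand there: GTACTACGGAGA.

5'-GTACTACGGAGA-3'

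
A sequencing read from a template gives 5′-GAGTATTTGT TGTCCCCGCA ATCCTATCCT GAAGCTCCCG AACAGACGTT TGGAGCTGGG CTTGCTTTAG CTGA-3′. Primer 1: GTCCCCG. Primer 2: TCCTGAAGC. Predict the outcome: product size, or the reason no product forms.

Primer 1 (GTCCCCG) matches the top strand at positions 12–18 (3' end points downstream).
Primer 2 (TCCTGAAGC) also matches the top strand directly, at positions 27–35 — its reverse complement GCTTCAGGA is not present.
Both primers anneal to the bottom strand with 3' ends pointing the same way, so neither can prime synthesis back toward the other.

No product — both primers anneal to the same strand and extend in the same direction.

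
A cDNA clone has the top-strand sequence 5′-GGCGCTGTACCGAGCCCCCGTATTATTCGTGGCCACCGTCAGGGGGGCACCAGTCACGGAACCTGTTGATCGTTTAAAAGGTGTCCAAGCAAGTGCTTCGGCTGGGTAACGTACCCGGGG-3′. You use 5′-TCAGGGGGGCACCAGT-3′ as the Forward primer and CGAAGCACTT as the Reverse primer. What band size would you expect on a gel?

62 bp

Forward primer TCAGGGGGGCACCAGT is found on the top strand at positions 39–54.
Reverse complement of the reverse primer: AAGTGCTTCG. This occurs on the top strand at positions 91–100.
The product runs from position 39 to position 100, so its length is 100 − 39 + 1 = 62 bp.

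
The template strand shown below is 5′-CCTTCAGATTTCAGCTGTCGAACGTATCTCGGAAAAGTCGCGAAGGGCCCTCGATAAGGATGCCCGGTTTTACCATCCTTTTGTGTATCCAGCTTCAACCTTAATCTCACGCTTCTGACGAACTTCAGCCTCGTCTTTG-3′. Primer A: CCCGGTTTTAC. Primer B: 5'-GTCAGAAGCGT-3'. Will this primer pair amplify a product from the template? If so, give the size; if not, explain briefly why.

Primer A (CCCGGTTTTAC) matches the top strand at positions 63–73; it acts as a forward primer.
Primer B's reverse complement is ACGCTTCTGAC, matching the top strand at positions 109–119; it acts as a reverse primer.
The 3' ends face each other across positions 63–119, giving a 57 bp product.

Yes — a 57 bp product.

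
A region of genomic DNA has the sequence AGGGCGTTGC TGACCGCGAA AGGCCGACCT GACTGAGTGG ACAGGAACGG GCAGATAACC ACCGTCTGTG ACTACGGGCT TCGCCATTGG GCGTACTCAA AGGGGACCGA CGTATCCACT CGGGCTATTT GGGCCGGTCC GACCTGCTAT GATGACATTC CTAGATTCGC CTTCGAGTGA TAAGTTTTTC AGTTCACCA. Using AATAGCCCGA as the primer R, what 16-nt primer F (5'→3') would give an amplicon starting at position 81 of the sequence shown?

The reverse primer's reverse complement TCGGGCTATT matches the template at positions 120–129; the product starts at position 81.
The forward primer is identical to the top strand over positions 81–96: TCGCCATTGGGCGTAC.

5'-TCGCCATTGGGCGTAC-3'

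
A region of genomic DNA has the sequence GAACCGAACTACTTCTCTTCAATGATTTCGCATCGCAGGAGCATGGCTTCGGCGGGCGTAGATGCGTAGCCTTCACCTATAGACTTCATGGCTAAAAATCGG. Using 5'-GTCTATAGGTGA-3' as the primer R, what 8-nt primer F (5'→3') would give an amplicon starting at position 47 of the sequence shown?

5'-CTTCGGCG-3'

The reverse primer's reverse complement TCACCTATAGAC matches the template at positions 73–84; the product starts at position 47.
The forward primer is identical to the top strand over positions 47–54: CTTCGGCG.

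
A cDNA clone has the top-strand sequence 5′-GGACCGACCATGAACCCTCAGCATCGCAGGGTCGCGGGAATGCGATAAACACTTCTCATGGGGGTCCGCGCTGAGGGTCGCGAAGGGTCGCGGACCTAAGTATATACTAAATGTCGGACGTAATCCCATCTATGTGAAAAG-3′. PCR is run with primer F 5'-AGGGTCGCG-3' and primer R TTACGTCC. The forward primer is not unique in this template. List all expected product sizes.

96 bp, 50 bp, 40 bp

The forward primer AGGGTCGCG matches the top strand at positions 28–36, 74–82, 84–92.
The reverse primer's reverse complement is GGACGTAA, matching at positions 116–123.
Each forward site pairs with the reverse site to give a product ending at position 123: sizes 96, 50, 40 bp.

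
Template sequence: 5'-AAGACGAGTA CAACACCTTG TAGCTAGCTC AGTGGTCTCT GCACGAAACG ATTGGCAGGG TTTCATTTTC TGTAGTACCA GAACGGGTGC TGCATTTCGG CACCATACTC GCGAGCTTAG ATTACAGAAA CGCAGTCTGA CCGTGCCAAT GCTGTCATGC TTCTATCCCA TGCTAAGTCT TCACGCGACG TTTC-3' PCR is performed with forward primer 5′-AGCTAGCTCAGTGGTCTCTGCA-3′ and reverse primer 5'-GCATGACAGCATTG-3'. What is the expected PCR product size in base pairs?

139 bp

Forward primer AGCTAGCTCAGTGGTCTCTGCA is found on the top strand at positions 22–43.
Reverse complement of the reverse primer: CAATGCTGTCATGC. This occurs on the top strand at positions 147–160.
Product length = (reverse-primer end) − (forward-primer start) + 1 = 160 − 22 + 1 = 139 bp.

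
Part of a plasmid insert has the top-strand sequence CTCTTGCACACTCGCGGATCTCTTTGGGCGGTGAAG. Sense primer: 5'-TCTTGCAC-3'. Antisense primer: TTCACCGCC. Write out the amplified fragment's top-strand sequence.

5'-TCTTGCACACTCGCGGATCTCTTTGGGCGGTGAA-3'

Forward primer TCTTGCAC is found on the top strand at positions 2–9.
The reverse primer's reverse complement is GGCGGTGAA, which matches the template at positions 27–35.
The product is the template from position 2 through 35 (34 bp).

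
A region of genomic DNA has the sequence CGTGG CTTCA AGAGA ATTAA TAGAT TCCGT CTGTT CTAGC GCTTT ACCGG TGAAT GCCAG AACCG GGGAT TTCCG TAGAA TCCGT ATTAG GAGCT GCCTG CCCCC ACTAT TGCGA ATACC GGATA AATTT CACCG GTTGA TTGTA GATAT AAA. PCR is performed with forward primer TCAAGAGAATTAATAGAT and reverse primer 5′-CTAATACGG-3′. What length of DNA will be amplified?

The forward primer matches the template at positions 8–25.
Reverse complement of the reverse primer: CCGTATTAG. This occurs on the top strand at positions 82–90.
Product length = (reverse-primer end) − (forward-primer start) + 1 = 90 − 8 + 1 = 83 bp.

83 bp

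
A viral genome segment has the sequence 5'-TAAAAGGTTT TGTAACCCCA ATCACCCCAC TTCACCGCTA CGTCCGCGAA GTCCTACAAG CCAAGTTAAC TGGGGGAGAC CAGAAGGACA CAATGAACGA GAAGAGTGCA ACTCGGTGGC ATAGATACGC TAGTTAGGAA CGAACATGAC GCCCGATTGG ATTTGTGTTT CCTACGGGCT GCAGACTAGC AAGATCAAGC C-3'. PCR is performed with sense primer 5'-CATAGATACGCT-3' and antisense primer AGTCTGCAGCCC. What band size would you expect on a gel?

Forward primer CATAGATACGCT is found on the top strand at positions 120–131.
Taking the reverse complement of AGTCTGCAGCCC gives GGGCTGCAGACT, found at positions 176–187 on the template; the primer anneals here to the top strand with its 3' end pointing upstream.
Amplicon spans positions 120–187: 68 bp.

68 bp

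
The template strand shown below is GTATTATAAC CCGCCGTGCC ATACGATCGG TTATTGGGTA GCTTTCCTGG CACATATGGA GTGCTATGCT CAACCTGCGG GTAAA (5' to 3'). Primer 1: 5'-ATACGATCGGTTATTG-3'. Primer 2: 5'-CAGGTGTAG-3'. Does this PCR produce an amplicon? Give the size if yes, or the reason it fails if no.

Primer 2 (CAGGTGTAG) does not match the top strand, and its reverse complement CTACACCTG does not match either.
With no annealing site for primer 2, no amplification occurs.

No product — primer 2 has no binding site in the template.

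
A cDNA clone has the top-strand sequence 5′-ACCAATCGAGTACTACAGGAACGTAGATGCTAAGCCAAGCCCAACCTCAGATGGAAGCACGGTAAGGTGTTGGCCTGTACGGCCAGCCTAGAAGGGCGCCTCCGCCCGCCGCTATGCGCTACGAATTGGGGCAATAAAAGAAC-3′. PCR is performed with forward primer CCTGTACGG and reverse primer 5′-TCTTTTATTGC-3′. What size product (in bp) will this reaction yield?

Forward primer CCTGTACGG is found on the top strand at positions 74–82.
Taking the reverse complement of TCTTTTATTGC gives GCAATAAAAGA, found at positions 131–141 on the template; the primer anneals here to the top strand with its 3' end pointing upstream.
Amplicon spans positions 74–141: 68 bp.

68 bp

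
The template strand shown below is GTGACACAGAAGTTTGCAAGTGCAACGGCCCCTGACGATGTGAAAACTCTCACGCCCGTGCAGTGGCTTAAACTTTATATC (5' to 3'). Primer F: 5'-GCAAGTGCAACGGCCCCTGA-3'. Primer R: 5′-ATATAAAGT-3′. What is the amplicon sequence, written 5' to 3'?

5'-GCAAGTGCAACGGCCCCTGACGATGTGAAAACTCTCACGCCCGTGCAGTGGCTTAAACTTTATAT-3'

The forward primer matches the template at positions 16–35.
Taking the reverse complement of ATATAAAGT gives ACTTTATAT, found at positions 72–80 on the template; the primer anneals here to the top strand with its 3' end pointing upstream.
The product is the template from position 16 through 80 (65 bp).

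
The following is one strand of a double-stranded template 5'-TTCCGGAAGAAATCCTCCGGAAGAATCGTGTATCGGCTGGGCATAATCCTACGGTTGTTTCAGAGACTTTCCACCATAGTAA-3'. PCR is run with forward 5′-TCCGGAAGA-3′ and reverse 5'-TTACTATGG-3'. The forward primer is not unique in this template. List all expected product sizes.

The forward primer TCCGGAAGA matches the top strand at positions 2–10, 16–24.
The reverse primer's reverse complement is CCATAGTAA, matching at positions 74–82.
Each forward site pairs with the reverse site to give a product ending at position 82: sizes 81, 67 bp.

81 bp, 67 bp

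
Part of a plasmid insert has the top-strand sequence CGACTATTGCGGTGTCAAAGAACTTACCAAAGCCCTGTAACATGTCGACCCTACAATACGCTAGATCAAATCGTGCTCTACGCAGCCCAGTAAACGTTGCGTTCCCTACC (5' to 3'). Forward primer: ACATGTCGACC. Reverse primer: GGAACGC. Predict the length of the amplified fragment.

66 bp

Forward primer ACATGTCGACC is found on the top strand at positions 40–50.
Reverse complement of the reverse primer: GCGTTCC. This occurs on the top strand at positions 99–105.
Product length = (reverse-primer end) − (forward-primer start) + 1 = 105 − 40 + 1 = 66 bp.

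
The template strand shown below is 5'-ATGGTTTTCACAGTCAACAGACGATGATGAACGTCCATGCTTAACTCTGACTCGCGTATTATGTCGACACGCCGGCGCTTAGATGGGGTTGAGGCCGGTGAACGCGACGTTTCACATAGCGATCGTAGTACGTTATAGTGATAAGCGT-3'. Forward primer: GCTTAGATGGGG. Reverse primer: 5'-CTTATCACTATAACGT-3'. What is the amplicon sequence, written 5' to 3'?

Scanning the template, GCTTAGATGGGG occurs at positions 77–88; this primer anneals to the bottom strand there with its 3' end pointing downstream.
Taking the reverse complement of CTTATCACTATAACGT gives ACGTTATAGTGATAAG, found at positions 130–145 on the template; the primer anneals here to the top strand with its 3' end pointing upstream.
The product is the template from position 77 through 145 (69 bp).

5'-GCTTAGATGGGGTTGAGGCCGGTGAACGCGACGTTTCACATAGCGATCGTAGTACGTTATAGTGATAAG-3'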